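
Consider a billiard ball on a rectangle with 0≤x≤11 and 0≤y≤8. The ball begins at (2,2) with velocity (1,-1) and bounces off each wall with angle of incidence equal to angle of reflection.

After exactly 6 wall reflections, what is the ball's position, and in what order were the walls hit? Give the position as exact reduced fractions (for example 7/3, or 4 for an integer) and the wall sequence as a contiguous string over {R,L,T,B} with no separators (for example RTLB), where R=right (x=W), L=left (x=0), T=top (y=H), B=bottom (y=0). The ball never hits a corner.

1. t=2 → B at (4,0); v=(1,1)
2. t=7 → R at (11,7); v=(-1,1)
3. t=1 → T at (10,8); v=(-1,-1)
4. t=8 → B at (2,0); v=(-1,1)
5. t=2 → L at (0,2); v=(1,1)
6. t=6 → T at (6,8); v=(1,-1)

Final position: (6,8)
Wall sequence: BRTBLT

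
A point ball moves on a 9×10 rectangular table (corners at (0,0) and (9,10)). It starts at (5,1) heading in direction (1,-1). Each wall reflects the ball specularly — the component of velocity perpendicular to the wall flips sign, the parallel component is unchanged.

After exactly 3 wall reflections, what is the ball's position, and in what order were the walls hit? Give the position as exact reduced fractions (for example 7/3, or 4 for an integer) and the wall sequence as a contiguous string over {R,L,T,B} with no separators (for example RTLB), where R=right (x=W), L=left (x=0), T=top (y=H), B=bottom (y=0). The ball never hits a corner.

1. t=1 → B at (6,0); v=(1,1)
2. t=3 → R at (9,3); v=(-1,1)
3. t=7 → T at (2,10); v=(-1,-1)

Final position: (2,10)
Wall sequence: BRT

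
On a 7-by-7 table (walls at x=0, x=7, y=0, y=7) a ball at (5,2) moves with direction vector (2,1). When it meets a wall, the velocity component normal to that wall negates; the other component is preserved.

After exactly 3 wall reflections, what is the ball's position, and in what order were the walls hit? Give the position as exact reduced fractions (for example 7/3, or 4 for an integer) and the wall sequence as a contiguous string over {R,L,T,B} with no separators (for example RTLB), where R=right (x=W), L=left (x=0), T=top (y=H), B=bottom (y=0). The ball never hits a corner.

1. t=1 → R at (7,3); v=(-2,1)
2. t=7/2 → L at (0,13/2); v=(2,1)
3. t=1/2 → T at (1,7); v=(2,-1)

Final position: (1,7)
Wall sequence: RLT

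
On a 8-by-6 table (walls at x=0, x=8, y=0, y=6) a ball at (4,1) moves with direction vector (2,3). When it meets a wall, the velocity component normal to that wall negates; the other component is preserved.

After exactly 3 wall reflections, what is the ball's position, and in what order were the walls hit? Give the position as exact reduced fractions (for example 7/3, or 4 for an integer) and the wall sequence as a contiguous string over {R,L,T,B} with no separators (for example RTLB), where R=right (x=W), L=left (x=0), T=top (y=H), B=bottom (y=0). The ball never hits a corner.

1. t=5/3 → T at (22/3,6); v=(2,-3)
2. t=1/3 → R at (8,5); v=(-2,-3)
3. t=5/3 → B at (14/3,0); v=(-2,3)

Final position: (14/3,0)
Wall sequence: TRB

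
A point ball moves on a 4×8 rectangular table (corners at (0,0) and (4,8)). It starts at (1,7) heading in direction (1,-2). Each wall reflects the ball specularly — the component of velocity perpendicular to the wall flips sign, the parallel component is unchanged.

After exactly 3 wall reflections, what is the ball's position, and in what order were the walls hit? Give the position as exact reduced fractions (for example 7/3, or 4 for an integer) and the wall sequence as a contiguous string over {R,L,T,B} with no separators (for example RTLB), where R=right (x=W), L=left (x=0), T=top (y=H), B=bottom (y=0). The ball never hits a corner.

Final position: (0,7)
Wall sequence: RBL

1. t=3 → R at (4,1); v=(-1,-2)
2. t=1/2 → B at (7/2,0); v=(-1,2)
3. t=7/2 → L at (0,7); v=(1,2)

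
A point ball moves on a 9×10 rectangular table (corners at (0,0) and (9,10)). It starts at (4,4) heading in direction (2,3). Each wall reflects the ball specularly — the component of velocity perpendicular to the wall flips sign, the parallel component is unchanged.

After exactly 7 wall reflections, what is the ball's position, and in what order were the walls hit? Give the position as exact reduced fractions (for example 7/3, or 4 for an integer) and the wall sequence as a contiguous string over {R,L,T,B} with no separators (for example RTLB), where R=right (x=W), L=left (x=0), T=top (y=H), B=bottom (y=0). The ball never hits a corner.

1. t=2 → T at (8,10); v=(2,-3)
2. t=1/2 → R at (9,17/2); v=(-2,-3)
3. t=17/6 → B at (10/3,0); v=(-2,3)
4. t=5/3 → L at (0,5); v=(2,3)
5. t=5/3 → T at (10/3,10); v=(2,-3)
6. t=17/6 → R at (9,3/2); v=(-2,-3)
7. t=1/2 → B at (8,0); v=(-2,3)

Final position: (8,0)
Wall sequence: TRBLTRB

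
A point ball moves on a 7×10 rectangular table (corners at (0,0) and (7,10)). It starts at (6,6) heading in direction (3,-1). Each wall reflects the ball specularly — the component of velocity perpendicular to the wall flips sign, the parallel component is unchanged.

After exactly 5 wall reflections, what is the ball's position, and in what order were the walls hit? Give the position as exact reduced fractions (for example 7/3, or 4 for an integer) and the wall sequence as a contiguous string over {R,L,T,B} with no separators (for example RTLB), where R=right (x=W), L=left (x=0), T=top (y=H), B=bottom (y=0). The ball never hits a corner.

Final position: (0,4/3)
Wall sequence: RLRBL

1. t=1/3 → R at (7,17/3); v=(-3,-1)
2. t=7/3 → L at (0,10/3); v=(3,-1)
3. t=7/3 → R at (7,1); v=(-3,-1)
4. t=1 → B at (4,0); v=(-3,1)
5. t=4/3 → L at (0,4/3); v=(3,1)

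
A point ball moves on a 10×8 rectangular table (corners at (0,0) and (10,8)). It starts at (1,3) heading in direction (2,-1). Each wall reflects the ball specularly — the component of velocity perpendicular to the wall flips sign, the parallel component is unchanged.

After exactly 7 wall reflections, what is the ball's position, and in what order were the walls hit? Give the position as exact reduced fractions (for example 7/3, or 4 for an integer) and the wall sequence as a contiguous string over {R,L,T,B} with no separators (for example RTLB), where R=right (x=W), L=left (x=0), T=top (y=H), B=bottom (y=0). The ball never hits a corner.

1. t=3 → B at (7,0); v=(2,1)
2. t=3/2 → R at (10,3/2); v=(-2,1)
3. t=5 → L at (0,13/2); v=(2,1)
4. t=3/2 → T at (3,8); v=(2,-1)
5. t=7/2 → R at (10,9/2); v=(-2,-1)
6. t=9/2 → B at (1,0); v=(-2,1)
7. t=1/2 → L at (0,1/2); v=(2,1)

Final position: (0,1/2)
Wall sequence: BRLTRBL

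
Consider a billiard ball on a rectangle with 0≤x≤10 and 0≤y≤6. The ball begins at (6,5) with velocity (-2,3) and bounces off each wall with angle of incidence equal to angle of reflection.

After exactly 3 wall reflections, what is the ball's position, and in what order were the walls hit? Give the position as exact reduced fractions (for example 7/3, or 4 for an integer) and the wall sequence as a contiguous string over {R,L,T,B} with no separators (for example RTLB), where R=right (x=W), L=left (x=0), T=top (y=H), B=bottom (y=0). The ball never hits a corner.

1. t=1/3 → T at (16/3,6); v=(-2,-3)
2. t=2 → B at (4/3,0); v=(-2,3)
3. t=2/3 → L at (0,2); v=(2,3)

Final position: (0,2)
Wall sequence: TBL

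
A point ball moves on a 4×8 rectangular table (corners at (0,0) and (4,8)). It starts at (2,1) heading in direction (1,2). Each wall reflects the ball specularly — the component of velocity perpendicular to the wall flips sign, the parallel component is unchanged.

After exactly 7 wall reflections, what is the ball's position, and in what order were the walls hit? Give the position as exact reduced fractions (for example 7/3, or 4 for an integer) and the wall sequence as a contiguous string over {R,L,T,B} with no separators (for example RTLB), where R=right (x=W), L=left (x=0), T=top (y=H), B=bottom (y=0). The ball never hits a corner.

1. t=2 → R at (4,5); v=(-1,2)
2. t=3/2 → T at (5/2,8); v=(-1,-2)
3. t=5/2 → L at (0,3); v=(1,-2)
4. t=3/2 → B at (3/2,0); v=(1,2)
5. t=5/2 → R at (4,5); v=(-1,2)
6. t=3/2 → T at (5/2,8); v=(-1,-2)
7. t=5/2 → L at (0,3); v=(1,-2)

Final position: (0,3)
Wall sequence: RTLBRTL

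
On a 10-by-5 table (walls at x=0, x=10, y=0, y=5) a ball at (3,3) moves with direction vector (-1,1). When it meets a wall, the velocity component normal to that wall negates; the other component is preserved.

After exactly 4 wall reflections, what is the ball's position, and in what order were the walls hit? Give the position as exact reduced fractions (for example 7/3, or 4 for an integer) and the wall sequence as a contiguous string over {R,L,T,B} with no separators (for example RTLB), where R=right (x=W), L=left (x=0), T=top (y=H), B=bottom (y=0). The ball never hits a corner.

Final position: (9,5)
Wall sequence: TLBT

1. t=2 → T at (1,5); v=(-1,-1)
2. t=1 → L at (0,4); v=(1,-1)
3. t=4 → B at (4,0); v=(1,1)
4. t=5 → T at (9,5); v=(1,-1)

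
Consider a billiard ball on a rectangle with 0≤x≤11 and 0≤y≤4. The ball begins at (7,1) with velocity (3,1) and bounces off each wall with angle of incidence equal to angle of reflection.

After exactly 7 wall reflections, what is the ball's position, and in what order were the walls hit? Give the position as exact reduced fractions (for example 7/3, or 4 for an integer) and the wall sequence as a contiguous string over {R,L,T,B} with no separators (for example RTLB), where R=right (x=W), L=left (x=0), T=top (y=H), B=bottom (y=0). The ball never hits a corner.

Final position: (0,8/3)
Wall sequence: RTLBRTL

1. t=4/3 → R at (11,7/3); v=(-3,1)
2. t=5/3 → T at (6,4); v=(-3,-1)
3. t=2 → L at (0,2); v=(3,-1)
4. t=2 → B at (6,0); v=(3,1)
5. t=5/3 → R at (11,5/3); v=(-3,1)
6. t=7/3 → T at (4,4); v=(-3,-1)
7. t=4/3 → L at (0,8/3); v=(3,-1)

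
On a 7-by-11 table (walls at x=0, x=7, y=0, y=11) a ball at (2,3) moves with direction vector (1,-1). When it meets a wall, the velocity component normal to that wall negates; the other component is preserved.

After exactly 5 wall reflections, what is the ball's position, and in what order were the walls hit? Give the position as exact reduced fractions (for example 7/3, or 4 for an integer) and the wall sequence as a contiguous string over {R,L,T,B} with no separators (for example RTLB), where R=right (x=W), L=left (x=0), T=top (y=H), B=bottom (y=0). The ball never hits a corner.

Final position: (7,6)
Wall sequence: BRLTR

1. t=3 → B at (5,0); v=(1,1)
2. t=2 → R at (7,2); v=(-1,1)
3. t=7 → L at (0,9); v=(1,1)
4. t=2 → T at (2,11); v=(1,-1)
5. t=5 → R at (7,6); v=(-1,-1)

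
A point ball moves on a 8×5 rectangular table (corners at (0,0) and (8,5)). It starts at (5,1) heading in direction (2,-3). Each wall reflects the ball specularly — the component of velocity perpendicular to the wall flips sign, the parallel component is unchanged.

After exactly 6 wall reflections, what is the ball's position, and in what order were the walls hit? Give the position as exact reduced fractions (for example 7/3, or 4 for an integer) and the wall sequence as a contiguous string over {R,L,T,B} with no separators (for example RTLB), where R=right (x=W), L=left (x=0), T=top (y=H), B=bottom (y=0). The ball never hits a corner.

Final position: (0,9/2)
Wall sequence: BRTBTL

1. t=1/3 → B at (17/3,0); v=(2,3)
2. t=7/6 → R at (8,7/2); v=(-2,3)
3. t=1/2 → T at (7,5); v=(-2,-3)
4. t=5/3 → B at (11/3,0); v=(-2,3)
5. t=5/3 → T at (1/3,5); v=(-2,-3)
6. t=1/6 → L at (0,9/2); v=(2,-3)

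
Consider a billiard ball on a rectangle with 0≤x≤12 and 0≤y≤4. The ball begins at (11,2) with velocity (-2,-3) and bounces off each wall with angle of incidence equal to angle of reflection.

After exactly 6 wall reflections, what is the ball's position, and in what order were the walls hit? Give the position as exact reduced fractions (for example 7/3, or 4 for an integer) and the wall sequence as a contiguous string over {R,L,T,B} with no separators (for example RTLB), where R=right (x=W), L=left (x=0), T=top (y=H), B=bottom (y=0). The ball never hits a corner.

1. t=2/3 → B at (29/3,0); v=(-2,3)
2. t=4/3 → T at (7,4); v=(-2,-3)
3. t=4/3 → B at (13/3,0); v=(-2,3)
4. t=4/3 → T at (5/3,4); v=(-2,-3)
5. t=5/6 → L at (0,3/2); v=(2,-3)
6. t=1/2 → B at (1,0); v=(2,3)

Final position: (1,0)
Wall sequence: BTBTLB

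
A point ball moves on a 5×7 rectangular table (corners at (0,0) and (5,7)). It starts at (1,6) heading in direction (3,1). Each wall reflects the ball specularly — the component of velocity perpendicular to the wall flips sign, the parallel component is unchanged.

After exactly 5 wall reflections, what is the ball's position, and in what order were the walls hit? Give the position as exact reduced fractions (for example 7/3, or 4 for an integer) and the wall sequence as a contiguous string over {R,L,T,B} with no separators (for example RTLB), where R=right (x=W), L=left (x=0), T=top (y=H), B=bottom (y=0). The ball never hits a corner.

1. t=1 → T at (4,7); v=(3,-1)
2. t=1/3 → R at (5,20/3); v=(-3,-1)
3. t=5/3 → L at (0,5); v=(3,-1)
4. t=5/3 → R at (5,10/3); v=(-3,-1)
5. t=5/3 → L at (0,5/3); v=(3,-1)

Final position: (0,5/3)
Wall sequence: TRLRL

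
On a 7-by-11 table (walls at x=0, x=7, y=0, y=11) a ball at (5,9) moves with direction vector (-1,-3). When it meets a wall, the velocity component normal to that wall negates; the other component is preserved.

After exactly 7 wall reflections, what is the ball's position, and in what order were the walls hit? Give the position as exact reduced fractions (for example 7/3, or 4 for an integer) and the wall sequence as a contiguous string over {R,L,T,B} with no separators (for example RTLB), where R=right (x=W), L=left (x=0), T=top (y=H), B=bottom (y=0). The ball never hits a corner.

1. t=3 → B at (2,0); v=(-1,3)
2. t=2 → L at (0,6); v=(1,3)
3. t=5/3 → T at (5/3,11); v=(1,-3)
4. t=11/3 → B at (16/3,0); v=(1,3)
5. t=5/3 → R at (7,5); v=(-1,3)
6. t=2 → T at (5,11); v=(-1,-3)
7. t=11/3 → B at (4/3,0); v=(-1,3)

Final position: (4/3,0)
Wall sequence: BLTBRTB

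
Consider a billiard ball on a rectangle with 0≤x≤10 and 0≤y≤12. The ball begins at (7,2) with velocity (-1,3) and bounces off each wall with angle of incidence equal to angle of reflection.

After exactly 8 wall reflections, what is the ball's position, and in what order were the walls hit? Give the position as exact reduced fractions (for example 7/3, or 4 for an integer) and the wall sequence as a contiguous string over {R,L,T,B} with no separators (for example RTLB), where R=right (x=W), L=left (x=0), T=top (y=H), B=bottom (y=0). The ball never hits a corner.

Final position: (11/3,0)
Wall sequence: TLBTBRTB

1. t=10/3 → T at (11/3,12); v=(-1,-3)
2. t=11/3 → L at (0,1); v=(1,-3)
3. t=1/3 → B at (1/3,0); v=(1,3)
4. t=4 → T at (13/3,12); v=(1,-3)
5. t=4 → B at (25/3,0); v=(1,3)
6. t=5/3 → R at (10,5); v=(-1,3)
7. t=7/3 → T at (23/3,12); v=(-1,-3)
8. t=4 → B at (11/3,0); v=(-1,3)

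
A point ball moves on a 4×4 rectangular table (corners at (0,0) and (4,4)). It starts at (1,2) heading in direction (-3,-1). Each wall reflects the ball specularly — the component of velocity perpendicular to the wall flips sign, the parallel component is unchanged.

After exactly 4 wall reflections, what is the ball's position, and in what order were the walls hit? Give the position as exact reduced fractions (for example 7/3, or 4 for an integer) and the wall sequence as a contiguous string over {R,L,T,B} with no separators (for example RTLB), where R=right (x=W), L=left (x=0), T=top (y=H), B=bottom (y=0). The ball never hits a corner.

1. t=1/3 → L at (0,5/3); v=(3,-1)
2. t=4/3 → R at (4,1/3); v=(-3,-1)
3. t=1/3 → B at (3,0); v=(-3,1)
4. t=1 → L at (0,1); v=(3,1)

Final position: (0,1)
Wall sequence: LRBL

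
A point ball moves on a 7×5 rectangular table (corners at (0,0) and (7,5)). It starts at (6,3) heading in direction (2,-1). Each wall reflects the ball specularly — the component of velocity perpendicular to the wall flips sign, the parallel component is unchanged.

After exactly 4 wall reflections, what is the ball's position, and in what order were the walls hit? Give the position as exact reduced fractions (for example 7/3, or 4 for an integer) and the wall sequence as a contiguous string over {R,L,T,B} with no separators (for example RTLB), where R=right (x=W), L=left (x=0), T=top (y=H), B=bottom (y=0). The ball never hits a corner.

1. t=1/2 → R at (7,5/2); v=(-2,-1)
2. t=5/2 → B at (2,0); v=(-2,1)
3. t=1 → L at (0,1); v=(2,1)
4. t=7/2 → R at (7,9/2); v=(-2,1)

Final position: (7,9/2)
Wall sequence: RBLR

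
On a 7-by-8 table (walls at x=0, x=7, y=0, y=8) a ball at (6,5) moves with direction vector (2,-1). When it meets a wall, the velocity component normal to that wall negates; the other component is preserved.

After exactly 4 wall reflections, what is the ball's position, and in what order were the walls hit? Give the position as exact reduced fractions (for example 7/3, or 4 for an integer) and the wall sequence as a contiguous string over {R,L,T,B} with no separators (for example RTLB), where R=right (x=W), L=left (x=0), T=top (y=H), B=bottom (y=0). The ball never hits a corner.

1. t=1/2 → R at (7,9/2); v=(-2,-1)
2. t=7/2 → L at (0,1); v=(2,-1)
3. t=1 → B at (2,0); v=(2,1)
4. t=5/2 → R at (7,5/2); v=(-2,1)

Final position: (7,5/2)
Wall sequence: RLBR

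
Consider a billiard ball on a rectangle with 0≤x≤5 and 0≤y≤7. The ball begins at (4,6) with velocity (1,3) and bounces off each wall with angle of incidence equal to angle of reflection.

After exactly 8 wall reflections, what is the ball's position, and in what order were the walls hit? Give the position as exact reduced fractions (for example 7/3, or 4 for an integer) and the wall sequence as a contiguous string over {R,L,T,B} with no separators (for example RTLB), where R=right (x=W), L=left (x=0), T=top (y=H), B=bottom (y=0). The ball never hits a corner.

Final position: (5,3)
Wall sequence: TRBTLBTR

1. t=1/3 → T at (13/3,7); v=(1,-3)
2. t=2/3 → R at (5,5); v=(-1,-3)
3. t=5/3 → B at (10/3,0); v=(-1,3)
4. t=7/3 → T at (1,7); v=(-1,-3)
5. t=1 → L at (0,4); v=(1,-3)
6. t=4/3 → B at (4/3,0); v=(1,3)
7. t=7/3 → T at (11/3,7); v=(1,-3)
8. t=4/3 → R at (5,3); v=(-1,-3)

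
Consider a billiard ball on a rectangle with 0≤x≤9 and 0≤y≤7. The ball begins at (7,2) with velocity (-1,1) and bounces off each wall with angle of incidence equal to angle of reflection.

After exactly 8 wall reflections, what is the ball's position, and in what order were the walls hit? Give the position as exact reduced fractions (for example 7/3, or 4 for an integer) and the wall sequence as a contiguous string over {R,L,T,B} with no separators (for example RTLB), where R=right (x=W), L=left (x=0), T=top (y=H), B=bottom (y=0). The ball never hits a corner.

1. t=5 → T at (2,7); v=(-1,-1)
2. t=2 → L at (0,5); v=(1,-1)
3. t=5 → B at (5,0); v=(1,1)
4. t=4 → R at (9,4); v=(-1,1)
5. t=3 → T at (6,7); v=(-1,-1)
6. t=6 → L at (0,1); v=(1,-1)
7. t=1 → B at (1,0); v=(1,1)
8. t=7 → T at (8,7); v=(1,-1)

Final position: (8,7)
Wall sequence: TLBRTLBT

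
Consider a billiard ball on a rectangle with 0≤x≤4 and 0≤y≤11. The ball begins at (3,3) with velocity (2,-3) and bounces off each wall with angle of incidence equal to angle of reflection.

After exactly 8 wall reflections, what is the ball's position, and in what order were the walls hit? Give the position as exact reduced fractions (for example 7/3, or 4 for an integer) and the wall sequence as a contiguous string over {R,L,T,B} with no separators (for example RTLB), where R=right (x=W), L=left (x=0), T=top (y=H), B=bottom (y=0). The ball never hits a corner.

Final position: (4,1/2)
Wall sequence: RBLRTLBR

1. t=1/2 → R at (4,3/2); v=(-2,-3)
2. t=1/2 → B at (3,0); v=(-2,3)
3. t=3/2 → L at (0,9/2); v=(2,3)
4. t=2 → R at (4,21/2); v=(-2,3)
5. t=1/6 → T at (11/3,11); v=(-2,-3)
6. t=11/6 → L at (0,11/2); v=(2,-3)
7. t=11/6 → B at (11/3,0); v=(2,3)
8. t=1/6 → R at (4,1/2); v=(-2,3)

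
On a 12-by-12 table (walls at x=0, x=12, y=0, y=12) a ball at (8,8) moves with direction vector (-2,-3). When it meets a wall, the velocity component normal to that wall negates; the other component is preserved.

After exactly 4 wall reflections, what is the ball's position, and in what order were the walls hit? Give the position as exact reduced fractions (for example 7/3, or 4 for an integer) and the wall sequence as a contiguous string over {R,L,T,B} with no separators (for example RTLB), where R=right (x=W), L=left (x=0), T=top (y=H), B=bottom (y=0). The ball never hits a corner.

1. t=8/3 → B at (8/3,0); v=(-2,3)
2. t=4/3 → L at (0,4); v=(2,3)
3. t=8/3 → T at (16/3,12); v=(2,-3)
4. t=10/3 → R at (12,2); v=(-2,-3)

Final position: (12,2)
Wall sequence: BLTR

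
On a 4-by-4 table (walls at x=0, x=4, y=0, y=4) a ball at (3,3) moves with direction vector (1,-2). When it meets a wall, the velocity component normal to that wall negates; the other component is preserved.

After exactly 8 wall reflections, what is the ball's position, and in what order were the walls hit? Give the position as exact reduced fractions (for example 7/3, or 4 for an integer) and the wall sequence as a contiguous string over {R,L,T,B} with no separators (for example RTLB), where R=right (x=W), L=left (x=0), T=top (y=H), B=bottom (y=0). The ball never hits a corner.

1. t=1 → R at (4,1); v=(-1,-2)
2. t=1/2 → B at (7/2,0); v=(-1,2)
3. t=2 → T at (3/2,4); v=(-1,-2)
4. t=3/2 → L at (0,1); v=(1,-2)
5. t=1/2 → B at (1/2,0); v=(1,2)
6. t=2 → T at (5/2,4); v=(1,-2)
7. t=3/2 → R at (4,1); v=(-1,-2)
8. t=1/2 → B at (7/2,0); v=(-1,2)

Final position: (7/2,0)
Wall sequence: RBTLBTRB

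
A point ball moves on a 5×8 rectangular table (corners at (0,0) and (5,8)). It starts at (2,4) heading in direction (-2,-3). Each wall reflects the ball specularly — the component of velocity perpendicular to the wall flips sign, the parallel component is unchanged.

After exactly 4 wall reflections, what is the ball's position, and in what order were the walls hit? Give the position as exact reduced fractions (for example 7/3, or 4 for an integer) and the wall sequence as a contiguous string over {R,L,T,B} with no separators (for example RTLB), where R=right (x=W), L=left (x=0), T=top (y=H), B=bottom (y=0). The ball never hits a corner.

1. t=1 → L at (0,1); v=(2,-3)
2. t=1/3 → B at (2/3,0); v=(2,3)
3. t=13/6 → R at (5,13/2); v=(-2,3)
4. t=1/2 → T at (4,8); v=(-2,-3)

Final position: (4,8)
Wall sequence: LBRT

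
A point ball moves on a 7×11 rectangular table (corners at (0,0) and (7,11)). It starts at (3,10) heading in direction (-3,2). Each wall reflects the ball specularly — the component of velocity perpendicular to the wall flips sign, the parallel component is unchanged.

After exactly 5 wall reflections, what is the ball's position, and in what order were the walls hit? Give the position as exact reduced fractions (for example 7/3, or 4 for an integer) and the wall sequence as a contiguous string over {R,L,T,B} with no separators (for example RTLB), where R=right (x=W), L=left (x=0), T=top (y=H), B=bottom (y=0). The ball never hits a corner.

1. t=1/2 → T at (3/2,11); v=(-3,-2)
2. t=1/2 → L at (0,10); v=(3,-2)
3. t=7/3 → R at (7,16/3); v=(-3,-2)
4. t=7/3 → L at (0,2/3); v=(3,-2)
5. t=1/3 → B at (1,0); v=(3,2)

Final position: (1,0)
Wall sequence: TLRLB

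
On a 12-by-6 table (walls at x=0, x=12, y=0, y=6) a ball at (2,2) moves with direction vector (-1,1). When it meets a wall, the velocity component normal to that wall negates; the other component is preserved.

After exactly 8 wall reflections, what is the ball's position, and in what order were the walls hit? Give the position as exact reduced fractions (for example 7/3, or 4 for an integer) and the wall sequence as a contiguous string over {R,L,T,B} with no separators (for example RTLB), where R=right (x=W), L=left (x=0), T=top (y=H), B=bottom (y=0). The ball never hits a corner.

1. t=2 → L at (0,4); v=(1,1)
2. t=2 → T at (2,6); v=(1,-1)
3. t=6 → B at (8,0); v=(1,1)
4. t=4 → R at (12,4); v=(-1,1)
5. t=2 → T at (10,6); v=(-1,-1)
6. t=6 → B at (4,0); v=(-1,1)
7. t=4 → L at (0,4); v=(1,1)
8. t=2 → T at (2,6); v=(1,-1)

Final position: (2,6)
Wall sequence: LTBRTBLT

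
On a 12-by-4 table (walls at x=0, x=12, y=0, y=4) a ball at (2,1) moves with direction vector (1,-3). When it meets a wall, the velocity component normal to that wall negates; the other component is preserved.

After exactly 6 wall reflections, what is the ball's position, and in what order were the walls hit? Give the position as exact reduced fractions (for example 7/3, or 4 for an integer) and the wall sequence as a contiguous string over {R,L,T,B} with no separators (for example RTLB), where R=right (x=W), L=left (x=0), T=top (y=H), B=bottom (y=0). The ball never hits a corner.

1. t=1/3 → B at (7/3,0); v=(1,3)
2. t=4/3 → T at (11/3,4); v=(1,-3)
3. t=4/3 → B at (5,0); v=(1,3)
4. t=4/3 → T at (19/3,4); v=(1,-3)
5. t=4/3 → B at (23/3,0); v=(1,3)
6. t=4/3 → T at (9,4); v=(1,-3)

Final position: (9,4)
Wall sequence: BTBTBT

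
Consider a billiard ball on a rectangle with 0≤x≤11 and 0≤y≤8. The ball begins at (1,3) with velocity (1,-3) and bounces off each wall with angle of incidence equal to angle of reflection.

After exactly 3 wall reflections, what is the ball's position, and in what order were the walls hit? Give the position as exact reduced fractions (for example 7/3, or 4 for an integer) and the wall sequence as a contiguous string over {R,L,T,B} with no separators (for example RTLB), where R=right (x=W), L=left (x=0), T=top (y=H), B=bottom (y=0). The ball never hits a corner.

Final position: (22/3,0)
Wall sequence: BTB

1. t=1 → B at (2,0); v=(1,3)
2. t=8/3 → T at (14/3,8); v=(1,-3)
3. t=8/3 → B at (22/3,0); v=(1,3)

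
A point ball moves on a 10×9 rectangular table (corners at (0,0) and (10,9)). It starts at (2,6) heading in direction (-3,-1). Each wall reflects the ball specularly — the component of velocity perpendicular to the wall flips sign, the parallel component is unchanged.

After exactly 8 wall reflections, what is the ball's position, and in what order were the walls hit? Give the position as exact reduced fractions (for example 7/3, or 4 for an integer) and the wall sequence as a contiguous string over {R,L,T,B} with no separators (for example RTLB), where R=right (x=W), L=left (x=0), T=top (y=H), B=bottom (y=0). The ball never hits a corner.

1. t=2/3 → L at (0,16/3); v=(3,-1)
2. t=10/3 → R at (10,2); v=(-3,-1)
3. t=2 → B at (4,0); v=(-3,1)
4. t=4/3 → L at (0,4/3); v=(3,1)
5. t=10/3 → R at (10,14/3); v=(-3,1)
6. t=10/3 → L at (0,8); v=(3,1)
7. t=1 → T at (3,9); v=(3,-1)
8. t=7/3 → R at (10,20/3); v=(-3,-1)

Final position: (10,20/3)
Wall sequence: LRBLRLTR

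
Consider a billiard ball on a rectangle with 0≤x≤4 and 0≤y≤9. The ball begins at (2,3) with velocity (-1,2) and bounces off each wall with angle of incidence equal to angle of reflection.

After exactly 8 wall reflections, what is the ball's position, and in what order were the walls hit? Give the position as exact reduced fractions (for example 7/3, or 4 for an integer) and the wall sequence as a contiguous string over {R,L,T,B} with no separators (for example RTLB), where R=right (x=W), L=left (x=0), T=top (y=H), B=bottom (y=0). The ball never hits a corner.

Final position: (3/2,0)
Wall sequence: LTRBLTRB

1. t=2 → L at (0,7); v=(1,2)
2. t=1 → T at (1,9); v=(1,-2)
3. t=3 → R at (4,3); v=(-1,-2)
4. t=3/2 → B at (5/2,0); v=(-1,2)
5. t=5/2 → L at (0,5); v=(1,2)
6. t=2 → T at (2,9); v=(1,-2)
7. t=2 → R at (4,5); v=(-1,-2)
8. t=5/2 → B at (3/2,0); v=(-1,2)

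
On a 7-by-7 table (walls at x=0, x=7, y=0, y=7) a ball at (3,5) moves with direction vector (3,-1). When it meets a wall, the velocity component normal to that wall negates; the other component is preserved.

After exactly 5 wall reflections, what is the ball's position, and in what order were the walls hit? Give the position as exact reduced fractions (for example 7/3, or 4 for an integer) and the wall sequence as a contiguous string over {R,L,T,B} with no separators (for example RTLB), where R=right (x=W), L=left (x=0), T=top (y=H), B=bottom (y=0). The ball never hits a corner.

Final position: (0,10/3)
Wall sequence: RLBRL

1. t=4/3 → R at (7,11/3); v=(-3,-1)
2. t=7/3 → L at (0,4/3); v=(3,-1)
3. t=4/3 → B at (4,0); v=(3,1)
4. t=1 → R at (7,1); v=(-3,1)
5. t=7/3 → L at (0,10/3); v=(3,1)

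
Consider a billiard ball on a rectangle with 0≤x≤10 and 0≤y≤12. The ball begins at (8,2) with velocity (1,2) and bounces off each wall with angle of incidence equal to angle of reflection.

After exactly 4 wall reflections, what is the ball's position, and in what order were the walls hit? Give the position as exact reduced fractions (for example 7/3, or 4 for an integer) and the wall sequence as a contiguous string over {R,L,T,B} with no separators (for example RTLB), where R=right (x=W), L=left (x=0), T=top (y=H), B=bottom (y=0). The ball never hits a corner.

1. t=2 → R at (10,6); v=(-1,2)
2. t=3 → T at (7,12); v=(-1,-2)
3. t=6 → B at (1,0); v=(-1,2)
4. t=1 → L at (0,2); v=(1,2)

Final position: (0,2)
Wall sequence: RTBL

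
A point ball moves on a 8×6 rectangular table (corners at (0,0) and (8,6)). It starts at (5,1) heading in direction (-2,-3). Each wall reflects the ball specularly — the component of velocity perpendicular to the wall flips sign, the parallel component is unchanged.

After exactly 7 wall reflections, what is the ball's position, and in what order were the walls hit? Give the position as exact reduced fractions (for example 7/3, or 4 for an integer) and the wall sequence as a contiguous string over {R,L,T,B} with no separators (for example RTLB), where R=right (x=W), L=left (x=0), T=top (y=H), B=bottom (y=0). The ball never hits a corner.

Final position: (13/3,0)
Wall sequence: BTLBTRB

1. t=1/3 → B at (13/3,0); v=(-2,3)
2. t=2 → T at (1/3,6); v=(-2,-3)
3. t=1/6 → L at (0,11/2); v=(2,-3)
4. t=11/6 → B at (11/3,0); v=(2,3)
5. t=2 → T at (23/3,6); v=(2,-3)
6. t=1/6 → R at (8,11/2); v=(-2,-3)
7. t=11/6 → B at (13/3,0); v=(-2,3)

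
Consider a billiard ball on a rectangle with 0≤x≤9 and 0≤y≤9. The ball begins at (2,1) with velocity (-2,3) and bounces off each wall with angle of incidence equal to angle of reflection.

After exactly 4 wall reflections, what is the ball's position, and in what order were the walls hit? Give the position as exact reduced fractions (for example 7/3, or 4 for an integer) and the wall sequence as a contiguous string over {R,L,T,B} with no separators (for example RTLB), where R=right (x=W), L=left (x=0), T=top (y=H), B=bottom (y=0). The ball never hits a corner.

Final position: (26/3,0)
Wall sequence: LTRB

1. t=1 → L at (0,4); v=(2,3)
2. t=5/3 → T at (10/3,9); v=(2,-3)
3. t=17/6 → R at (9,1/2); v=(-2,-3)
4. t=1/6 → B at (26/3,0); v=(-2,3)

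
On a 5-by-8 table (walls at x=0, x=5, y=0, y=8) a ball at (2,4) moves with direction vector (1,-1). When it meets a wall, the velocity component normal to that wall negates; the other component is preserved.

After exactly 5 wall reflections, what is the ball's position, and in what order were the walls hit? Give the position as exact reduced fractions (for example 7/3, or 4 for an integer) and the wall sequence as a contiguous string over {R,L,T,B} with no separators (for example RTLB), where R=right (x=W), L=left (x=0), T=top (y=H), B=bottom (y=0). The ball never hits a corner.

1. t=3 → R at (5,1); v=(-1,-1)
2. t=1 → B at (4,0); v=(-1,1)
3. t=4 → L at (0,4); v=(1,1)
4. t=4 → T at (4,8); v=(1,-1)
5. t=1 → R at (5,7); v=(-1,-1)

Final position: (5,7)
Wall sequence: RBLTR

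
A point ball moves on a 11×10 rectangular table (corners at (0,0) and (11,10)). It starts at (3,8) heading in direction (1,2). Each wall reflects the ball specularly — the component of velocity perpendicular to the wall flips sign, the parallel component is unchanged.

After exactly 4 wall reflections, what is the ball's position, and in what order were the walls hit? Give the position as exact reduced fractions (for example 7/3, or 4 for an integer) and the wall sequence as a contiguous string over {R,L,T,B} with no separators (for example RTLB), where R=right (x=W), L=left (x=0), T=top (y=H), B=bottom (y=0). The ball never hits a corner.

1. t=1 → T at (4,10); v=(1,-2)
2. t=5 → B at (9,0); v=(1,2)
3. t=2 → R at (11,4); v=(-1,2)
4. t=3 → T at (8,10); v=(-1,-2)

Final position: (8,10)
Wall sequence: TBRT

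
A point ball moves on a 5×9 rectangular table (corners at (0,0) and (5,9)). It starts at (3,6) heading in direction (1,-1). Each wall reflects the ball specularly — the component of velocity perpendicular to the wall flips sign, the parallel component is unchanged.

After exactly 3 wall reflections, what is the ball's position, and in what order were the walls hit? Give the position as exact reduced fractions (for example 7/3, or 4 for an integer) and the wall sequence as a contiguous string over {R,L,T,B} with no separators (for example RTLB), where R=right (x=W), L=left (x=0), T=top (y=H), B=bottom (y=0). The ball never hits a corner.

Final position: (0,1)
Wall sequence: RBL

1. t=2 → R at (5,4); v=(-1,-1)
2. t=4 → B at (1,0); v=(-1,1)
3. t=1 → L at (0,1); v=(1,1)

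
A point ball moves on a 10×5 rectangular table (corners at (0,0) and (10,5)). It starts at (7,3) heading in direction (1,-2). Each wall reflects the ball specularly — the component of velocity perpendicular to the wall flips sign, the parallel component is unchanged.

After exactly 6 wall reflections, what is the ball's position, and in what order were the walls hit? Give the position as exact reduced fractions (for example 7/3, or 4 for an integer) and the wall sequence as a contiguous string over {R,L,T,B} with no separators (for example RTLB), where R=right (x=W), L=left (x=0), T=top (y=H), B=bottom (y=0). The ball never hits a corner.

1. t=3/2 → B at (17/2,0); v=(1,2)
2. t=3/2 → R at (10,3); v=(-1,2)
3. t=1 → T at (9,5); v=(-1,-2)
4. t=5/2 → B at (13/2,0); v=(-1,2)
5. t=5/2 → T at (4,5); v=(-1,-2)
6. t=5/2 → B at (3/2,0); v=(-1,2)

Final position: (3/2,0)
Wall sequence: BRTBTB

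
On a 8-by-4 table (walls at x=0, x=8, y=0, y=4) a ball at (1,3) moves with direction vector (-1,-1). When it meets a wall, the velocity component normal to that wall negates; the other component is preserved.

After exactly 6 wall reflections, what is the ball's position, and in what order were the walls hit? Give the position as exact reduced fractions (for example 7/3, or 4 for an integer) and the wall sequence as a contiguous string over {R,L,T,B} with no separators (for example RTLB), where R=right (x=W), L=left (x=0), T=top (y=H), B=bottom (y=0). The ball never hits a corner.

1. t=1 → L at (0,2); v=(1,-1)
2. t=2 → B at (2,0); v=(1,1)
3. t=4 → T at (6,4); v=(1,-1)
4. t=2 → R at (8,2); v=(-1,-1)
5. t=2 → B at (6,0); v=(-1,1)
6. t=4 → T at (2,4); v=(-1,-1)

Final position: (2,4)
Wall sequence: LBTRBT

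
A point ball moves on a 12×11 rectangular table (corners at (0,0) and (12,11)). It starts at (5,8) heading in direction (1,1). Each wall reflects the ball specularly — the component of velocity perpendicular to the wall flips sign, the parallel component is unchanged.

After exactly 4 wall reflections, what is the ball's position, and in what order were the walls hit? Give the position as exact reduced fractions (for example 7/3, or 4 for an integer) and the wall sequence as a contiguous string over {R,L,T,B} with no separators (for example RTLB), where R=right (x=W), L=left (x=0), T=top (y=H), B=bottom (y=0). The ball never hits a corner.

Final position: (0,5)
Wall sequence: TRBL

1. t=3 → T at (8,11); v=(1,-1)
2. t=4 → R at (12,7); v=(-1,-1)
3. t=7 → B at (5,0); v=(-1,1)
4. t=5 → L at (0,5); v=(1,1)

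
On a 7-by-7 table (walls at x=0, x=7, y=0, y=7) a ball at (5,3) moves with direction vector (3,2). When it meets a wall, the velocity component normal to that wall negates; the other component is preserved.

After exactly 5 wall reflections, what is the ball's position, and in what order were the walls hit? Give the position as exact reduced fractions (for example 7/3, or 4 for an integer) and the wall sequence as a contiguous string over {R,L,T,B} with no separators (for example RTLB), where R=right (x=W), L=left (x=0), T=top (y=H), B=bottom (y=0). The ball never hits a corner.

1. t=2/3 → R at (7,13/3); v=(-3,2)
2. t=4/3 → T at (3,7); v=(-3,-2)
3. t=1 → L at (0,5); v=(3,-2)
4. t=7/3 → R at (7,1/3); v=(-3,-2)
5. t=1/6 → B at (13/2,0); v=(-3,2)

Final position: (13/2,0)
Wall sequence: RTLRB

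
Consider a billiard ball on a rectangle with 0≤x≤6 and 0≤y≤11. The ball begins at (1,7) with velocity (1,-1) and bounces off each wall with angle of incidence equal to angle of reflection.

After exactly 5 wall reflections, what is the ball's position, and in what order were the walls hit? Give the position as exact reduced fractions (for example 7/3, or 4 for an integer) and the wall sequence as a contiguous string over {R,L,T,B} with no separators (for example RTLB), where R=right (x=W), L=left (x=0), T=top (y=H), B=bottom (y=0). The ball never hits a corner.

1. t=5 → R at (6,2); v=(-1,-1)
2. t=2 → B at (4,0); v=(-1,1)
3. t=4 → L at (0,4); v=(1,1)
4. t=6 → R at (6,10); v=(-1,1)
5. t=1 → T at (5,11); v=(-1,-1)

Final position: (5,11)
Wall sequence: RBLRT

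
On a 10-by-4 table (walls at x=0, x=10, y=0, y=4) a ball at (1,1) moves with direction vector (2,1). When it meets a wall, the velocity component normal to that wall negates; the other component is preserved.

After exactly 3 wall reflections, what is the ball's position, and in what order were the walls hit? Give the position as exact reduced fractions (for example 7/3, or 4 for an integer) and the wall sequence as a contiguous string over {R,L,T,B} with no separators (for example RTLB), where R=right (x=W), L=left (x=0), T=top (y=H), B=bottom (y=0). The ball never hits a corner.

1. t=3 → T at (7,4); v=(2,-1)
2. t=3/2 → R at (10,5/2); v=(-2,-1)
3. t=5/2 → B at (5,0); v=(-2,1)

Final position: (5,0)
Wall sequence: TRB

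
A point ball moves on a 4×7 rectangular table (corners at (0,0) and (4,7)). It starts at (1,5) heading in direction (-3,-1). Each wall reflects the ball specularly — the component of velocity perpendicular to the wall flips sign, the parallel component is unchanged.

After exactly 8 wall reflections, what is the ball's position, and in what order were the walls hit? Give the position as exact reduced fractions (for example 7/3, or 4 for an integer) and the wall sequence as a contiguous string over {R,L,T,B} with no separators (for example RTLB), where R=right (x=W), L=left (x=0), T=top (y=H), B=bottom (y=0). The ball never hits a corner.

1. t=1/3 → L at (0,14/3); v=(3,-1)
2. t=4/3 → R at (4,10/3); v=(-3,-1)
3. t=4/3 → L at (0,2); v=(3,-1)
4. t=4/3 → R at (4,2/3); v=(-3,-1)
5. t=2/3 → B at (2,0); v=(-3,1)
6. t=2/3 → L at (0,2/3); v=(3,1)
7. t=4/3 → R at (4,2); v=(-3,1)
8. t=4/3 → L at (0,10/3); v=(3,1)

Final position: (0,10/3)
Wall sequence: LRLRBLRL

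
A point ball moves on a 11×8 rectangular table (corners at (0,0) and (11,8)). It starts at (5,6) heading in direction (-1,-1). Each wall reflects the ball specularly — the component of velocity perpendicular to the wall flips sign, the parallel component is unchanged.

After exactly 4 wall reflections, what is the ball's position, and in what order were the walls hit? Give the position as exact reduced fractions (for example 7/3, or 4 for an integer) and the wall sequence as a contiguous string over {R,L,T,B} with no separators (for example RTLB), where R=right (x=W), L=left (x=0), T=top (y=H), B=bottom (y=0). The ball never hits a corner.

1. t=5 → L at (0,1); v=(1,-1)
2. t=1 → B at (1,0); v=(1,1)
3. t=8 → T at (9,8); v=(1,-1)
4. t=2 → R at (11,6); v=(-1,-1)

Final position: (11,6)
Wall sequence: LBTR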